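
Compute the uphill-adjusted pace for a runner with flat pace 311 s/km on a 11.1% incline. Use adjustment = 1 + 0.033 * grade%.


Adjustment factor = 1 + 0.033 * 11.1 = 1.3663
Grade-adjusted pace = 311 * 1.3663 = 424.92 s/km

424.92 s/km


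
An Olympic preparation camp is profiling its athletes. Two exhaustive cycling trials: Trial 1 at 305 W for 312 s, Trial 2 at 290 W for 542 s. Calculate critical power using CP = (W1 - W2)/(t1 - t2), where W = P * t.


W1 = 305 * 312 = 95160 J
W2 = 290 * 542 = 157180 J
CP = (95160 - 157180) / (312 - 542)
= -62020 / -230
= 269.65 W

269.65 W


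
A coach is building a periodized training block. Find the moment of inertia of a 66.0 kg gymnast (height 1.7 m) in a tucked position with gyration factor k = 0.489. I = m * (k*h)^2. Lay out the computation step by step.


Radius of gyration = 0.489 * 1.7 = 0.8313 m
I = 66.0 * 0.8313^2
= 66.0 * 0.69106
= 45.61 kg*m^2

45.61 kg*m^2


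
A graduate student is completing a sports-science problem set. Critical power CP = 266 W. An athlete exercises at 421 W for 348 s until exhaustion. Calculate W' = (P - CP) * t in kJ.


P - CP = 421 - 266 = 155 W
W' = 155 * 348 = 53940 J
= 53940 / 1000 = 53.94 kJ

53.94 kJ


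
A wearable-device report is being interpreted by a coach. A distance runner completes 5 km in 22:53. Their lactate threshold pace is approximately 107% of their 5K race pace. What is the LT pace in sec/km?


Convert to seconds: 22 min 53 s = 1373 s
Pace per km = 1373 / 5 = 274.6 s/km
LT pace = 274.6 * 1.07 = 293.82 s/km

293.82 s/km


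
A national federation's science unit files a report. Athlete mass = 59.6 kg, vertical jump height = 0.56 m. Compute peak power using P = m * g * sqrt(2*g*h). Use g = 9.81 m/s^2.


sqrt(2 * 9.81 * 0.56) = sqrt(10.9872) = 3.314695 m/s
P = 59.6 * 9.81 * 3.314695
= 1938.02 W

1938.02 W


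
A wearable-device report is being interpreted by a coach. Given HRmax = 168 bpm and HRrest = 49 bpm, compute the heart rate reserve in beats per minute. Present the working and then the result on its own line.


Heart rate reserve = maximum HR minus resting HR
HRR = 168 - 49 = 119 bpm

119 bpm


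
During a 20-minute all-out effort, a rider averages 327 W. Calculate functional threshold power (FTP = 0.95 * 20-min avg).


FTP = 0.95 * 327
= 310.65 W

310.65 W


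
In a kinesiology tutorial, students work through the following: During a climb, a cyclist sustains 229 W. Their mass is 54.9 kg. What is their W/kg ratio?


Power-to-weight = 229 W / 54.9 kg
= 4.171 W/kg

4.171 W/kg


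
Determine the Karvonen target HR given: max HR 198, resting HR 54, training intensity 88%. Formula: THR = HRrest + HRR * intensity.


HRR = HRmax - HRrest = 198 - 54 = 144
THR = 54 + 144 * 0.88
= 180.72 bpm

180.72 bpm


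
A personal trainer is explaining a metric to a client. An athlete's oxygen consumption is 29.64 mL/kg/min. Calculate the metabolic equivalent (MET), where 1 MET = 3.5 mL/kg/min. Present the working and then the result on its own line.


MET = VO2 / 3.5
= 29.64 / 3.5
= 8.47 METs

8.47 METs


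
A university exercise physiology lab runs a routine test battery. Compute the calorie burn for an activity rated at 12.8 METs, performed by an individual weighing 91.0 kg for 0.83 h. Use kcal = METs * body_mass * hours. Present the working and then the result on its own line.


Product of METs and mass = 12.8 * 91.0 = 1164.8
Total kcal = 1164.8 * 0.83 = 966.78 kcal

966.78 kcal


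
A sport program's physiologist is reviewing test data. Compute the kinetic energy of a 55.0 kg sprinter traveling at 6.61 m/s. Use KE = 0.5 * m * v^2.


Velocity squared = 43.6921
KE = 0.5 * 55.0 * 43.6921 = 1201.53 J

1201.53 J


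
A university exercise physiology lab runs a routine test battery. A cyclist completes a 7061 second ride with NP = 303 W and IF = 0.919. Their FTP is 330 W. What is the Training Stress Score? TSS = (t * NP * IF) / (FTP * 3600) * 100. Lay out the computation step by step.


t * NP * IF = 7061 * 303 * 0.919 = 1966184.877
FTP * 3600 = 1188000
TSS = (1966184.877 / 1188000) * 100 = 165.5

165.5 TSS


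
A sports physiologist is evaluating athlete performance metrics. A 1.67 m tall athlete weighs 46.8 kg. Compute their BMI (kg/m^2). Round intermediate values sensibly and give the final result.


height^2 = 2.7889 m^2
BMI = 46.8 / 2.7889 = 16.78 kg/m^2

16.78 kg/m^2


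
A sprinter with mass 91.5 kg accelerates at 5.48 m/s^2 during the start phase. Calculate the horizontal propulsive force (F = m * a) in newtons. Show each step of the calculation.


F = m * a
= 91.5 * 5.48
= 501.42 N

501.42 N


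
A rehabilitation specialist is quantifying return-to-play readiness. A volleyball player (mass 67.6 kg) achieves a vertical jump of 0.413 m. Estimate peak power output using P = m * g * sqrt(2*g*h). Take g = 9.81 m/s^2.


2 * g * h = 2 * 9.81 * 0.413 = 8.10306
sqrt(8.10306) = 2.846587 m/s
P = 67.6 * 9.81 * 2.846587 = 1887.73 W

1887.73 W


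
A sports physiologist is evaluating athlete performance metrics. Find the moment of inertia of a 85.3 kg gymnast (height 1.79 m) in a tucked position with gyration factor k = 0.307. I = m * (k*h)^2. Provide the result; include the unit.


Radius of gyration = 0.307 * 1.79 = 0.54953 m
I = 85.3 * 0.54953^2
= 85.3 * 0.301983
= 25.759 kg*m^2

25.759 kg*m^2


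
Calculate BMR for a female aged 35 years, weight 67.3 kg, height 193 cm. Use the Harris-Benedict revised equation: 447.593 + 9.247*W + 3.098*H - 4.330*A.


Substituting values:
W term = 9.247 * 67.3 = 622.3231
H term = 3.098 * 193 = 597.914
A term = 4.330 * 35 = 151.55
BMR = 1516.28 kcal/day

1516.28 kcal/day


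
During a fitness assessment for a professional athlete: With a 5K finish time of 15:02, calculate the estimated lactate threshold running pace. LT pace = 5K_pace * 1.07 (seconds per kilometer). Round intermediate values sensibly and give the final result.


Race duration = 902 s for 5 km
Average pace = 902 / 5 = 180.4 s/km
LT pace = 180.4 * 1.07
= 193.03 s/km

193.03 s/km


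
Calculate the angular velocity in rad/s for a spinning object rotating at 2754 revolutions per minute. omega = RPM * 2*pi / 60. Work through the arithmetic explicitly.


omega = RPM * 2*pi / 60
= 2754 * 6.28318531 / 60
= 288.398 rad/s

288.398 rad/s


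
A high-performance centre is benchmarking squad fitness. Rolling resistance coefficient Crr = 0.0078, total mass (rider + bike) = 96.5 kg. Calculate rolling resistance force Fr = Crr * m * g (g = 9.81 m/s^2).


Fr = Crr * m * g
= 0.0078 * 96.5 * 9.81
= 7.384 N

7.384 N


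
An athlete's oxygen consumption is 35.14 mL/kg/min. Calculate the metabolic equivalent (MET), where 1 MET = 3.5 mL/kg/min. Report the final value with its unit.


MET = VO2 / 3.5
= 35.14 / 3.5
= 10.04 METs

10.04 METs


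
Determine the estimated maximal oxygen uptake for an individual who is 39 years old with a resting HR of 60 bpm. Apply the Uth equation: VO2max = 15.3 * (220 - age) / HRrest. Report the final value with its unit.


HRmax = 220 - 39 = 181
VO2max = 15.3 * (181 / 60)
= 15.3 * 3.0167
= 46.16 mL/kg/min

46.16 mL/kg/min


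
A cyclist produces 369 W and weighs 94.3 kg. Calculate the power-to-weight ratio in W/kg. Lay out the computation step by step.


P/W = power / mass
= 369 / 94.3
= 3.913 W/kg

3.913 W/kg


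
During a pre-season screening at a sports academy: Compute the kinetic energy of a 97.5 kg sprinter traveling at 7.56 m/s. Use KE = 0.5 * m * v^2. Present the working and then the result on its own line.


Velocity squared = 57.1536
KE = 0.5 * 97.5 * 57.1536 = 2786.24 J

2786.24 J


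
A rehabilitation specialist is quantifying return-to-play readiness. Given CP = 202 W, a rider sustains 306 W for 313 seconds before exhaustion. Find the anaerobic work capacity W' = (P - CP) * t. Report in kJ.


Excess power = 306 - 202 = 104 W
Work above CP = 104 * 313 = 32552 J
W' = 32.552 kJ

32.552 kJ


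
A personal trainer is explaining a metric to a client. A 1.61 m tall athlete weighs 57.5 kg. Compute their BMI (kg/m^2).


height^2 = 2.5921 m^2
BMI = 57.5 / 2.5921 = 22.18 kg/m^2

22.18 kg/m^2


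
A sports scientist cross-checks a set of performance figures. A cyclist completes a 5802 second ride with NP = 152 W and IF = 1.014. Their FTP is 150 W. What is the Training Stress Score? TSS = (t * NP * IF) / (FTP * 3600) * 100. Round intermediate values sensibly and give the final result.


t * NP * IF = 5802 * 152 * 1.014 = 894250.656
FTP * 3600 = 540000
TSS = (894250.656 / 540000) * 100 = 165.6

165.6 TSS


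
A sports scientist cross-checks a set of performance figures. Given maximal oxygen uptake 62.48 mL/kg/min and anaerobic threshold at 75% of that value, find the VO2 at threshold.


Percentage as decimal = 0.75
VO2 at AT = 62.48 * 0.75 = 46.86 mL/kg/min

46.86 mL/kg/min


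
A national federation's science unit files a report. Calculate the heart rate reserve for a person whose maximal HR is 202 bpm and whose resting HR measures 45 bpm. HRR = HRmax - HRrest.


HRmax = 202 bpm
HRrest = 45 bpm
HRR = 202 - 45 = 157 bpm

157 bpm


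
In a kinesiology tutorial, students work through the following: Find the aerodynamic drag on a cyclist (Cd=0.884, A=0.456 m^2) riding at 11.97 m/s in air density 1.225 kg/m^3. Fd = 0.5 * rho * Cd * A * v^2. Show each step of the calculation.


Fd = 0.5 * 1.225 * 0.884 * 0.456 * 11.97^2
= 0.5 * 1.225 * 0.884 * 0.456 * 143.2809
= 35.376 N

35.376 N


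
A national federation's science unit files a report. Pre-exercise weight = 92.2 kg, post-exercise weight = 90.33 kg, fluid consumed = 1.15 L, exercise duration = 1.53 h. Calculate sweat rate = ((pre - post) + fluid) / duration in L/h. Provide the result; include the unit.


Weight loss = 92.2 - 90.33 = 1.87 kg (approx L)
Total sweat = 1.87 + 1.15 = 3.02 L
Sweat rate = 3.02 / 1.53 = 1.974 L/h

1.974 L/h


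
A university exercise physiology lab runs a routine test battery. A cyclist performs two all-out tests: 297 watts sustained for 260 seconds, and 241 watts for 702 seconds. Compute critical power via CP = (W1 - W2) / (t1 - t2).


W1 = P1 * t1 = 297 * 260 = 77220 J
W2 = P2 * t2 = 241 * 702 = 169182 J
CP = (77220 - 169182) / (260 - 702)
= 208.06 W

208.06 W


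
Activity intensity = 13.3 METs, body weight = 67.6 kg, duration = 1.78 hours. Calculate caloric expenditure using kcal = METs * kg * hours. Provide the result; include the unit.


kcal = 13.3 * 67.6 * 1.78
= 899.08 * 1.78
= 1600.36 kcal

1600.36 kcal


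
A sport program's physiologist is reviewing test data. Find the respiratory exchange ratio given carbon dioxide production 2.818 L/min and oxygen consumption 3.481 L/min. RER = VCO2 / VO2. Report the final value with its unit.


VCO2 = 2.818 L/min
VO2 = 3.481 L/min
RER = 2.818 / 3.481 = 0.8095

0.8095


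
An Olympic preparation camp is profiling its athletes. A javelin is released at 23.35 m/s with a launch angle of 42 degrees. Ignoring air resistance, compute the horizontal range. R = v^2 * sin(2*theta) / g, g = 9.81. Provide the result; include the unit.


Launch speed squared = 545.2225
sin(2 * 42 deg) = 0.994522
Range = 545.2225 * 0.994522 / 9.81
= 55.274 m

55.274 m


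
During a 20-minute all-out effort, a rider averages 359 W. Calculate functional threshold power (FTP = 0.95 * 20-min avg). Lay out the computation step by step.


FTP = 0.95 * 359
= 341.05 W

341.05 W


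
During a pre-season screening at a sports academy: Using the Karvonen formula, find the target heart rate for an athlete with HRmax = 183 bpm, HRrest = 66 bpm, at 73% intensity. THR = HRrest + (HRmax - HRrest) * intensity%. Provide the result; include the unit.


HRR = 183 - 66 = 117
THR = 66 + 117 * 0.73
= 66 + 85.41
= 151.41 bpm

151.41 bpm


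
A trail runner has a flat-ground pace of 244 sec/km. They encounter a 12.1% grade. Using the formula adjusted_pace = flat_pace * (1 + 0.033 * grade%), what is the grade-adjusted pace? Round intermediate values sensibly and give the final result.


Grade factor = 1 + 0.033 * 12.1 = 1.3993
Adjusted = 244 * 1.3993 = 341.43 sec/km

341.43 s/km


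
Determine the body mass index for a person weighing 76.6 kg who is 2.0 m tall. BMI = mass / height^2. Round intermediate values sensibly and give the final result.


BMI = mass / height^2
= 76.6 / 2.0^2
= 76.6 / 4.0
= 19.15 kg/m^2

19.15 kg/m^2


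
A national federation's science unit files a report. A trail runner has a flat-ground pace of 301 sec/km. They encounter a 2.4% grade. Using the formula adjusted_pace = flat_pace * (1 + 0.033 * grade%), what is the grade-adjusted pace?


Grade factor = 1 + 0.033 * 2.4 = 1.0792
Adjusted = 301 * 1.0792 = 324.84 sec/km

324.84 s/km


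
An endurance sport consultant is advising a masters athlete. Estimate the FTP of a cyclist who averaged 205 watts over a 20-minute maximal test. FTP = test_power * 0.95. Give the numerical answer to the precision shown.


FTP = 205 * 0.95 = 194.75 W

194.75 W


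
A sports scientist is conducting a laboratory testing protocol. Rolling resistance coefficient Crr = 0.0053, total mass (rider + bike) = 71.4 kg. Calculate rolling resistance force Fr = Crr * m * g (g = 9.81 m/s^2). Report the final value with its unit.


Fr = Crr * m * g
= 0.0053 * 71.4 * 9.81
= 3.712 N

3.712 N


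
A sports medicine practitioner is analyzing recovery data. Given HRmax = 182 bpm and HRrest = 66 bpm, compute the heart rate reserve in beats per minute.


Heart rate reserve = maximum HR minus resting HR
HRR = 182 - 66 = 116 bpm

116 bpm


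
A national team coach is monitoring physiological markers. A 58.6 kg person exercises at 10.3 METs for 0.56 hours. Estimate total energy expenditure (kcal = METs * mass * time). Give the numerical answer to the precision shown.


Energy = METs * mass(kg) * time(h)
= 10.3 * 58.6 * 0.56
= 338.0 kcal

338.0 kcal


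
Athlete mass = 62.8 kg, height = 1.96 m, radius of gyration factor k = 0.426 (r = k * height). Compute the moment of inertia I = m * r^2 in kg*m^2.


r = k * height = 0.426 * 1.96 = 0.83496 m
r^2 = 0.83496^2 = 0.697158
I = 62.8 * 0.697158 = 43.782 kg*m^2

43.782 kg*m^2


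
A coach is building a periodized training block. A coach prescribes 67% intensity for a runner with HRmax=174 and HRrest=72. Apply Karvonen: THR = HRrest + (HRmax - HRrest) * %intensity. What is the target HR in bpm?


Heart rate reserve = 174 - 72 = 102
Intensity fraction = 67 / 100 = 0.67
THR = 72 + 102 * 0.67 = 140.34 bpm

140.34 bpm


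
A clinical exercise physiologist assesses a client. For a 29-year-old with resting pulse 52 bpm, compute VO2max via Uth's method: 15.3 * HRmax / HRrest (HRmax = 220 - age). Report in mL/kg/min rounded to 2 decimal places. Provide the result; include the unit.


Step 1: HRmax = 220 - 29 = 191 bpm
Step 2: Ratio = 191 / 52 = 3.6731
Step 3: VO2max = 15.3 * 3.6731 = 56.2 mL/kg/min

56.2 mL/kg/min


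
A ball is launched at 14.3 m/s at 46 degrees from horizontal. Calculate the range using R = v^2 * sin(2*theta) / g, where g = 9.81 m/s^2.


sin(2 * 46) = sin(92) = 0.999391
v^2 = 14.3^2 = 204.49
R = 204.49 * 0.999391 / 9.81
= 20.832 m

20.832 m


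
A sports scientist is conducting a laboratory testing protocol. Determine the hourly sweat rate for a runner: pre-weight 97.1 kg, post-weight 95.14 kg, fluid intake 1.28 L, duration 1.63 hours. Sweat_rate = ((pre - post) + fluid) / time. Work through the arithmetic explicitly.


Mass lost = 97.1 - 95.14 = 1.96 kg
Add fluid consumed: 1.96 + 1.28 = 3.24 L total sweat
Sweat rate = 3.24 / 1.63 = 1.988 L/h

1.988 L/h


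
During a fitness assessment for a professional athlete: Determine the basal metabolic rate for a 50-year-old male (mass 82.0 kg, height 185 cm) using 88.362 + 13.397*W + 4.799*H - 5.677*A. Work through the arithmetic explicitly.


BMR = 88.362 + 13.397*82.0 + 4.799*185 - 5.677*50
= 1790.88 kcal/day

1790.88 kcal/day


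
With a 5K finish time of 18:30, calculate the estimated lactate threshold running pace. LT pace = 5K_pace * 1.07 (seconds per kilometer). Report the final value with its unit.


Race duration = 1110 s for 5 km
Average pace = 1110 / 5 = 222.0 s/km
LT pace = 222.0 * 1.07
= 237.54 s/km

237.54 s/km


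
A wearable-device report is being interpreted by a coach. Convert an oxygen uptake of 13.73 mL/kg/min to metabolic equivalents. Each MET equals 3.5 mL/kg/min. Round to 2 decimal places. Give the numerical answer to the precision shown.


One MET = 3.5 mL/kg/min
Number of METs = 13.73 / 3.5
= 3.92 METs

3.92 METs


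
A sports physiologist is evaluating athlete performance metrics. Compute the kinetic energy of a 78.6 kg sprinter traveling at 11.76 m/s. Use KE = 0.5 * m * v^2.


Velocity squared = 138.2976
KE = 0.5 * 78.6 * 138.2976 = 5435.1 J

5435.1 J


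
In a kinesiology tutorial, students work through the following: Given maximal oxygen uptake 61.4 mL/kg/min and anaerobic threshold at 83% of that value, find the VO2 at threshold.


Percentage as decimal = 0.83
VO2 at AT = 61.4 * 0.83 = 50.96 mL/kg/min

50.96 mL/kg/min


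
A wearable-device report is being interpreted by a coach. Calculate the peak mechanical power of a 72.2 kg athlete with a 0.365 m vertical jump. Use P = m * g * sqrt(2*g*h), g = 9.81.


First, sqrt(2gh) = sqrt(2 * 9.81 * 0.365)
= sqrt(7.1613) = 2.676061 m/s
Power = 72.2 * 9.81 * 2.676061 = 1895.41 W

1895.41 W


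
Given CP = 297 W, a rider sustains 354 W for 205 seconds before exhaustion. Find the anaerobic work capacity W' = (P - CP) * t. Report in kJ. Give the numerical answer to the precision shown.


Excess power = 354 - 297 = 57 W
Work above CP = 57 * 205 = 11685 J
W' = 11.685 kJ

11.685 kJ


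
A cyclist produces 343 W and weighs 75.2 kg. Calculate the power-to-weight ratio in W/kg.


P/W = power / mass
= 343 / 75.2
= 4.561 W/kg

4.561 W/kg


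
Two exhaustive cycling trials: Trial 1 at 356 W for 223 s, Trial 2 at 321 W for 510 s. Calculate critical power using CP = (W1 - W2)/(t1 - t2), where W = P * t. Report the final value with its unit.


W1 = 356 * 223 = 79388 J
W2 = 321 * 510 = 163710 J
CP = (79388 - 163710) / (223 - 510)
= -84322 / -287
= 293.8 W

293.8 W


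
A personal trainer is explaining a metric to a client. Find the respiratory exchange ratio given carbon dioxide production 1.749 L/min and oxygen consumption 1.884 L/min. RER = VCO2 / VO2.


VCO2 = 1.749 L/min
VO2 = 1.884 L/min
RER = 1.749 / 1.884 = 0.9283

0.9283


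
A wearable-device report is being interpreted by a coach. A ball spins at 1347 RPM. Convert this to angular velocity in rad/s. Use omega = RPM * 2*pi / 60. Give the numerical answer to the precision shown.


omega = 1347 * 2 * pi / 60
= 1347 * 6.28318531 / 60
= 8463.451 / 60
= 141.058 rad/s

141.058 rad/s


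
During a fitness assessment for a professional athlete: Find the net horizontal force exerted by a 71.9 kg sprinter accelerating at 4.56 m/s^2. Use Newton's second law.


Newton's second law: F = m * a
F = 71.9 * 4.56 = 327.86 N

327.86 N


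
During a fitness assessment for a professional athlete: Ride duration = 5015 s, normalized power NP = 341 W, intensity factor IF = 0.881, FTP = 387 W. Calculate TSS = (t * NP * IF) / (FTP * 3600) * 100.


Numerator = 5015 * 341 * 0.881 = 1506611.315
Denominator = 387 * 3600 = 1393200
TSS = 1506611.315 / 1393200 * 100
= 108.14

108.14 TSS


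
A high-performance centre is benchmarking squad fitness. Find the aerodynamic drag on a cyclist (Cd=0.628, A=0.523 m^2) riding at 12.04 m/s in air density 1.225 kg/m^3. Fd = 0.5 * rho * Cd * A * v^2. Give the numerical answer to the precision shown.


Fd = 0.5 * 1.225 * 0.628 * 0.523 * 12.04^2
= 0.5 * 1.225 * 0.628 * 0.523 * 144.9616
= 29.162 N

29.162 N


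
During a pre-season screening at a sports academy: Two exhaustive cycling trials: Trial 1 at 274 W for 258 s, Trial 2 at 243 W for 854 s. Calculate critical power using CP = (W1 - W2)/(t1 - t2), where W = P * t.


W1 = 274 * 258 = 70692 J
W2 = 243 * 854 = 207522 J
CP = (70692 - 207522) / (258 - 854)
= -136830 / -596
= 229.58 W

229.58 W


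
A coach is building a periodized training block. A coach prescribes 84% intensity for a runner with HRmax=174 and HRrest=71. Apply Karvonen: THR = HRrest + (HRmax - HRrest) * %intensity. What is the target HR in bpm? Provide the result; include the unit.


Heart rate reserve = 174 - 71 = 103
Intensity fraction = 84 / 100 = 0.84
THR = 71 + 103 * 0.84 = 157.52 bpm

157.52 bpm


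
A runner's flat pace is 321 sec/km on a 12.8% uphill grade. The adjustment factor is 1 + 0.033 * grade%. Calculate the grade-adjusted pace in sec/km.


Factor = 1 + 0.033 * 12.8 = 1.4224
Adjusted pace = 321 * 1.4224
= 456.59 sec/km

456.59 s/km


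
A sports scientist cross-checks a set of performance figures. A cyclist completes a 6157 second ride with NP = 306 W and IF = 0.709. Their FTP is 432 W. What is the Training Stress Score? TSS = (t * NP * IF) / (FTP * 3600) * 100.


t * NP * IF = 6157 * 306 * 0.709 = 1335785.778
FTP * 3600 = 1555200
TSS = (1335785.778 / 1555200) * 100 = 85.89

85.89 TSS


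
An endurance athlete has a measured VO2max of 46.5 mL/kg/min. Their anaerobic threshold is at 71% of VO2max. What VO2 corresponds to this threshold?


Anaerobic threshold VO2 = VO2max * 71%
= 46.5 * 0.71
= 33.02 mL/kg/min

33.02 mL/kg/min


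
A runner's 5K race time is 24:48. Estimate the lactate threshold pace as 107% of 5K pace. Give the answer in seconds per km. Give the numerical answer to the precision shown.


Total race time = 24*60 + 48 = 1488 seconds
5K pace = 1488 / 5 = 297.6 sec/km
LT pace = 297.6 * 1.07 = 318.43 sec/km

318.43 s/km


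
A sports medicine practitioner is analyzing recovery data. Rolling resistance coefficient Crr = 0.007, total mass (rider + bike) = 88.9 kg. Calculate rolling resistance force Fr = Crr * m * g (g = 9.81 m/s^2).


Fr = Crr * m * g
= 0.007 * 88.9 * 9.81
= 6.105 N

6.105 N


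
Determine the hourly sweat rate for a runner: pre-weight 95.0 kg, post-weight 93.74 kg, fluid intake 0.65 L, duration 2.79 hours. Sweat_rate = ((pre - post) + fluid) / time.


Mass lost = 95.0 - 93.74 = 1.26 kg
Add fluid consumed: 1.26 + 0.65 = 1.91 L total sweat
Sweat rate = 1.91 / 2.79 = 0.685 L/h

0.685 L/h


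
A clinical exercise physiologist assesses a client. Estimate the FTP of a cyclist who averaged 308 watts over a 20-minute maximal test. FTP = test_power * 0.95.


FTP = 308 * 0.95 = 292.6 W

292.6 W


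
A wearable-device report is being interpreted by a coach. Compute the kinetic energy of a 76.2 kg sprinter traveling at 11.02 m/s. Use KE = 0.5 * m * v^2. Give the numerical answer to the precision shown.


Velocity squared = 121.4404
KE = 0.5 * 76.2 * 121.4404 = 4626.88 J

4626.88 J


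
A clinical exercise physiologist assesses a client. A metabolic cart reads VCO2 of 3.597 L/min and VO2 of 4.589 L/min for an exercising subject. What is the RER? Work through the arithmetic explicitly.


RER = VCO2 / VO2 = 3.597 / 4.589 = 0.7838

0.7838


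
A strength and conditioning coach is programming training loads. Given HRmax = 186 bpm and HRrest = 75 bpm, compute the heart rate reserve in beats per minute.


Heart rate reserve = maximum HR minus resting HR
HRR = 186 - 75 = 111 bpm

111 bpm


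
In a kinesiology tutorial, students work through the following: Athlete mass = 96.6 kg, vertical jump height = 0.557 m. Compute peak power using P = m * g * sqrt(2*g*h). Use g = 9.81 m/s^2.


sqrt(2 * 9.81 * 0.557) = sqrt(10.92834) = 3.305804 m/s
P = 96.6 * 9.81 * 3.305804
= 3132.73 W

3132.73 W


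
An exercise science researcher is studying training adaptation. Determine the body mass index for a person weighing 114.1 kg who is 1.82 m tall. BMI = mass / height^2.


BMI = mass / height^2
= 114.1 / 1.82^2
= 114.1 / 3.3124
= 34.45 kg/m^2

34.45 kg/m^2


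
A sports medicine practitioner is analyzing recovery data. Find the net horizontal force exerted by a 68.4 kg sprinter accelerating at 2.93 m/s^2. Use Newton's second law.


Newton's second law: F = m * a
F = 68.4 * 2.93 = 200.41 N

200.41 N


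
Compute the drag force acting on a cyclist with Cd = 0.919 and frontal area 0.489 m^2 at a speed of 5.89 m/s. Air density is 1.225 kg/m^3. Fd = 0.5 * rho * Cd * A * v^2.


Step 1: v^2 = 34.6921
Step 2: Fd = 0.5 * 1.225 * 0.919 * 0.489 * 34.6921
= 9.549 N

9.549 N


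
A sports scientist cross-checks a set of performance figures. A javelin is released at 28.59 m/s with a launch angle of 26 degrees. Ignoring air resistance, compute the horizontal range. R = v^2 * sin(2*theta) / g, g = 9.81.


Launch speed squared = 817.3881
sin(2 * 26 deg) = 0.788011
Range = 817.3881 * 0.788011 / 9.81
= 65.659 m

65.659 m


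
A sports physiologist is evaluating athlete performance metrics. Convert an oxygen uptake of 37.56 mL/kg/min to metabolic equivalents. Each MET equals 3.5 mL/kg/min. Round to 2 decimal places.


One MET = 3.5 mL/kg/min
Number of METs = 37.56 / 3.5
= 10.73 METs

10.73 METs


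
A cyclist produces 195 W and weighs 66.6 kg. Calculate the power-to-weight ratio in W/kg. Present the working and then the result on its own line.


P/W = power / mass
= 195 / 66.6
= 2.928 W/kg

2.928 W/kg


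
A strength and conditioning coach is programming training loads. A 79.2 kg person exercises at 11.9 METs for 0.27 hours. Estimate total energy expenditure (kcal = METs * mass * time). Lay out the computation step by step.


Energy = METs * mass(kg) * time(h)
= 11.9 * 79.2 * 0.27
= 254.47 kcal

254.47 kcal


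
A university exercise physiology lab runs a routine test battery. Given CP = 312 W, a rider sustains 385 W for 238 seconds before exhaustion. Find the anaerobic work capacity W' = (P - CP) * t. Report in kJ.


Excess power = 385 - 312 = 73 W
Work above CP = 73 * 238 = 17374 J
W' = 17.374 kJ

17.374 kJ


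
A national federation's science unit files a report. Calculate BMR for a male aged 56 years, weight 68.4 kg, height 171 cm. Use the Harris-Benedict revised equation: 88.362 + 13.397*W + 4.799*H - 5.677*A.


Substituting values:
W term = 13.397 * 68.4 = 916.3548
H term = 4.799 * 171 = 820.629
A term = 5.677 * 56 = 317.912
BMR = 1507.43 kcal/day

1507.43 kcal/day


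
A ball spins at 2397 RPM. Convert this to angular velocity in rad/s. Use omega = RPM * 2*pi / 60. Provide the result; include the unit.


omega = 2397 * 2 * pi / 60
= 2397 * 6.28318531 / 60
= 15060.795 / 60
= 251.013 rad/s

251.013 rad/s


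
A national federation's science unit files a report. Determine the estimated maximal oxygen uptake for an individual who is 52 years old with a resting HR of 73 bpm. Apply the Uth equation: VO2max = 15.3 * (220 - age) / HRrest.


HRmax = 220 - 52 = 168
VO2max = 15.3 * (168 / 73)
= 15.3 * 2.3014
= 35.21 mL/kg/min

35.21 mL/kg/min


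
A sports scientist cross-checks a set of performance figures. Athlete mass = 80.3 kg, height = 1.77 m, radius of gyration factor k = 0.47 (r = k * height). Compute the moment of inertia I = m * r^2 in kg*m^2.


r = k * height = 0.47 * 1.77 = 0.8319 m
r^2 = 0.8319^2 = 0.692058
I = 80.3 * 0.692058 = 55.572 kg*m^2

55.572 kg*m^2


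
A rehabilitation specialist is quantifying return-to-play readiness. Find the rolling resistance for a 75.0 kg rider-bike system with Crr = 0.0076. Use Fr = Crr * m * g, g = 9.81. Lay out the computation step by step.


m * g = 75.0 * 9.81 = 735.75 N
Fr = 0.0076 * 735.75 = 5.592 N

5.592 N


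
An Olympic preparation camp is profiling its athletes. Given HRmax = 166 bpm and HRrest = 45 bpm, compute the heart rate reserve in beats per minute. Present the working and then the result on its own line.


Heart rate reserve = maximum HR minus resting HR
HRR = 166 - 45 = 121 bpm

121 bpm


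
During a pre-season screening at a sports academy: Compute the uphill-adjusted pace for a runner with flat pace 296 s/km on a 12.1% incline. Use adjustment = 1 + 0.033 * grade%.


Adjustment factor = 1 + 0.033 * 12.1 = 1.3993
Grade-adjusted pace = 296 * 1.3993 = 414.19 s/km

414.19 s/km


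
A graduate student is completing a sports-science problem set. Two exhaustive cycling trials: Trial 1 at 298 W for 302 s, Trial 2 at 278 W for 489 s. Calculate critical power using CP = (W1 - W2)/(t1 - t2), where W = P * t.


W1 = 298 * 302 = 89996 J
W2 = 278 * 489 = 135942 J
CP = (89996 - 135942) / (302 - 489)
= -45946 / -187
= 245.7 W

245.7 W


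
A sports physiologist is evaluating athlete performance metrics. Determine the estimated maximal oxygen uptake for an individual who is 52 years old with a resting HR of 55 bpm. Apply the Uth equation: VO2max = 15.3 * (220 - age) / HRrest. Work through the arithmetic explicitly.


HRmax = 220 - 52 = 168
VO2max = 15.3 * (168 / 55)
= 15.3 * 3.0545
= 46.73 mL/kg/min

46.73 mL/kg/min


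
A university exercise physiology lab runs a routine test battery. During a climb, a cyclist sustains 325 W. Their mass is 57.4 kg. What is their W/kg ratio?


Power-to-weight = 325 W / 57.4 kg
= 5.662 W/kg

5.662 W/kg


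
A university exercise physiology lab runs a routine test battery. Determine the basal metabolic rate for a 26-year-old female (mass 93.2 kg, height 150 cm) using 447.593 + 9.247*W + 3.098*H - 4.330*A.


BMR = 447.593 + 9.247*93.2 + 3.098*150 - 4.330*26
= 1661.53 kcal/day

1661.53 kcal/day


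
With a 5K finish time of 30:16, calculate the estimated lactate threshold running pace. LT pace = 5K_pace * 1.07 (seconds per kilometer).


Race duration = 1816 s for 5 km
Average pace = 1816 / 5 = 363.2 s/km
LT pace = 363.2 * 1.07
= 388.62 s/km

388.62 s/km


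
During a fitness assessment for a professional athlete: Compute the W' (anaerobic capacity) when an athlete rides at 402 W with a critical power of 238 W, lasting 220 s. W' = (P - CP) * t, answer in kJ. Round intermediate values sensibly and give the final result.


Above-CP power = 164 W
Duration = 220 s
W' = 164 * 220 = 36080 J
Convert: 36080 / 1000 = 36.08 kJ

36.08 kJ


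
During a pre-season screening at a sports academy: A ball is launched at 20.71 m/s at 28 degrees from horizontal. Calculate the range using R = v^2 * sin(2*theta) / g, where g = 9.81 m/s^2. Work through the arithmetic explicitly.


sin(2 * 28) = sin(56) = 0.829038
v^2 = 20.71^2 = 428.9041
R = 428.9041 * 0.829038 / 9.81
= 36.246 m

36.246 m


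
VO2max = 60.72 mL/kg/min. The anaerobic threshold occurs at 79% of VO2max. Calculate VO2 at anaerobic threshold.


AT fraction = 79 / 100 = 0.79
AT VO2 = 60.72 * 0.79
= 47.97 mL/kg/min

47.97 mL/kg/min


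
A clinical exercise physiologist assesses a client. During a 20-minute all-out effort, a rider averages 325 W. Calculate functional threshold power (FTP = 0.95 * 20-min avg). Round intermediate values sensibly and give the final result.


FTP = 0.95 * 325
= 308.75 W

308.75 W


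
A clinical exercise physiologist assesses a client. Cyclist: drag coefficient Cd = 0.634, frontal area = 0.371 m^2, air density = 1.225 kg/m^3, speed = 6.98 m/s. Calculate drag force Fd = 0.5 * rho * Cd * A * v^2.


v^2 = 6.98^2 = 48.7204
Fd = 0.5 * 1.225 * 0.634 * 0.371 * 48.7204
= 7.019 N

7.019 N


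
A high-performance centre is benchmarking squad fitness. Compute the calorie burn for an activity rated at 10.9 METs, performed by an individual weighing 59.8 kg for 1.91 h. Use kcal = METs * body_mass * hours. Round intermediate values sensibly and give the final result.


Product of METs and mass = 10.9 * 59.8 = 651.82
Total kcal = 651.82 * 1.91 = 1244.98 kcal

1244.98 kcal


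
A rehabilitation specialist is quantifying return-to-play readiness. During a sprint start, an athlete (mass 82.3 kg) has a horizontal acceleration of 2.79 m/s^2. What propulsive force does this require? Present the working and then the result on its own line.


Propulsive force = mass * acceleration
= 82.3 kg * 2.79 m/s^2
= 229.62 N

229.62 N


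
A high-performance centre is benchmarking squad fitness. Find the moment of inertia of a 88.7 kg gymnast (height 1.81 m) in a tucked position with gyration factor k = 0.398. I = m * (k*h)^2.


Radius of gyration = 0.398 * 1.81 = 0.72038 m
I = 88.7 * 0.72038^2
= 88.7 * 0.518947
= 46.031 kg*m^2

46.031 kg*m^2


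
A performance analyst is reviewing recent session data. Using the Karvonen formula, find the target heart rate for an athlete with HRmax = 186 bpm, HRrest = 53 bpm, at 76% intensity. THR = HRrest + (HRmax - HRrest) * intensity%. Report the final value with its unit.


HRR = 186 - 53 = 133
THR = 53 + 133 * 0.76
= 53 + 101.08
= 154.08 bpm

154.08 bpm


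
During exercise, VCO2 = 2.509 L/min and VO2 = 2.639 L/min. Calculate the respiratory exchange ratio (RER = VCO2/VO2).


RER = VCO2 / VO2
= 2.509 / 2.639
= 0.9507

0.9507


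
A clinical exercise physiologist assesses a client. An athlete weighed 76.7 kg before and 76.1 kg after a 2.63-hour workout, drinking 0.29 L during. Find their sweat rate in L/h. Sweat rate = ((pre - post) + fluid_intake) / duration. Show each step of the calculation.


Body mass change = 0.6 kg
Total sweat loss = 0.6 + 0.29 = 0.89 L
Rate = 0.89 / 2.63 = 0.338 L/h

0.338 L/h


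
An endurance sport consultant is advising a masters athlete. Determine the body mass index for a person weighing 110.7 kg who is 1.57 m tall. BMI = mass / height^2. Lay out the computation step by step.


BMI = mass / height^2
= 110.7 / 1.57^2
= 110.7 / 2.4649
= 44.91 kg/m^2

44.91 kg/m^2


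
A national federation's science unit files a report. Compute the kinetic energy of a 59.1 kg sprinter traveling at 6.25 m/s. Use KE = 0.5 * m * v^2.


Velocity squared = 39.0625
KE = 0.5 * 59.1 * 39.0625 = 1154.3 J

1154.3 J


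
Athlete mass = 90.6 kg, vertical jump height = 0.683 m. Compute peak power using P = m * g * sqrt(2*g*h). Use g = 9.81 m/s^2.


sqrt(2 * 9.81 * 0.683) = sqrt(13.40046) = 3.660664 m/s
P = 90.6 * 9.81 * 3.660664
= 3253.55 W

3253.55 W


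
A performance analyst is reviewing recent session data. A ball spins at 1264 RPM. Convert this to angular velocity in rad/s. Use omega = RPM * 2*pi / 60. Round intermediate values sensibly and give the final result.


omega = 1264 * 2 * pi / 60
= 1264 * 6.28318531 / 60
= 7941.946 / 60
= 132.366 rad/s

132.366 rad/s


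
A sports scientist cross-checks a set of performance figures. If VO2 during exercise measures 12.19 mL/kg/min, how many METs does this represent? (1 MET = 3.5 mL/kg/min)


METs = VO2 / 3.5 = 12.19 / 3.5 = 3.48

3.48 METs


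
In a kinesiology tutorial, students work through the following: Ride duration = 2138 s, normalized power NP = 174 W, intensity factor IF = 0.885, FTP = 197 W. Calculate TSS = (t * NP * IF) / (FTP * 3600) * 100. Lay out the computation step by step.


Numerator = 2138 * 174 * 0.885 = 329230.62
Denominator = 197 * 3600 = 709200
TSS = 329230.62 / 709200 * 100
= 46.42

46.42 TSS


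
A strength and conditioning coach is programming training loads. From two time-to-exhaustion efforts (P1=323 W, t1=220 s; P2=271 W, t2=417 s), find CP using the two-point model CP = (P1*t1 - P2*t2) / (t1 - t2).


Work in trial 1 = 71060 J
Work in trial 2 = 113007 J
Delta work = -41947 J
Delta time = -197 s
CP = -41947 / -197 = 212.93 W

212.93 W


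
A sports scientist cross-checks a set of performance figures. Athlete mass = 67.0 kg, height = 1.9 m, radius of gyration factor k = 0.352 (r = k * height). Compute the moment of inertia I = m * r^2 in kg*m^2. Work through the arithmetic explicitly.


r = k * height = 0.352 * 1.9 = 0.6688 m
r^2 = 0.6688^2 = 0.447293
I = 67.0 * 0.447293 = 29.969 kg*m^2

29.969 kg*m^2


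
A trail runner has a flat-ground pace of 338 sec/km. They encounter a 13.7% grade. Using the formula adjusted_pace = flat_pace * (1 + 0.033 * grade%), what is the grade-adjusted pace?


Grade factor = 1 + 0.033 * 13.7 = 1.4521
Adjusted = 338 * 1.4521 = 490.81 sec/km

490.81 s/km


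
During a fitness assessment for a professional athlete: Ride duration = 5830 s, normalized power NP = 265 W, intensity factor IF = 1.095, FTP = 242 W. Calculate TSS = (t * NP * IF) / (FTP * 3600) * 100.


Numerator = 5830 * 265 * 1.095 = 1691720.25
Denominator = 242 * 3600 = 871200
TSS = 1691720.25 / 871200 * 100
= 194.18

194.18 TSS


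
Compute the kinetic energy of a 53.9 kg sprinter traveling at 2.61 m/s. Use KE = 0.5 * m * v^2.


Velocity squared = 6.8121
KE = 0.5 * 53.9 * 6.8121 = 183.59 J

183.59 J


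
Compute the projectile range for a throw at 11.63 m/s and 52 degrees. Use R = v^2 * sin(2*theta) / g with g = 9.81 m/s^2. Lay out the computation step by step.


Two times the angle = 104 degrees
sin(104) = 0.970296
R = 135.2569 * 0.970296 / 9.81 = 13.378 m

13.378 m


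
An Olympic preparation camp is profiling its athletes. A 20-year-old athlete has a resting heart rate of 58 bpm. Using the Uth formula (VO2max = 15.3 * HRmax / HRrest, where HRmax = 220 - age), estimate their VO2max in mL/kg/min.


HRmax = 220 - 20 = 200 bpm
Ratio = HRmax / HRrest = 200 / 58 = 3.4483
VO2max = 15.3 * 3.4483 = 52.76 mL/kg/min

52.76 mL/kg/min


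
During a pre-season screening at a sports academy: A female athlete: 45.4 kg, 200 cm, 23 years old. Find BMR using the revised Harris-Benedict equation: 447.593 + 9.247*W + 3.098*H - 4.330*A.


Intercept = 447.593
Weight contribution = 9.247 * 45.4 = 419.8138
Height contribution = 3.098 * 200 = 619.6
Age contribution = 4.33 * 23 = 99.59
BMR = 447.593 + 419.8138 + 619.6 - 99.59
= 1387.42 kcal/day

1387.42 kcal/day


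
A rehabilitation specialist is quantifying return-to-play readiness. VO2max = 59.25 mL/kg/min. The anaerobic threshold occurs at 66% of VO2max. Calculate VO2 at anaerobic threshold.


AT fraction = 66 / 100 = 0.66
AT VO2 = 59.25 * 0.66
= 39.11 mL/kg/min

39.11 mL/kg/min


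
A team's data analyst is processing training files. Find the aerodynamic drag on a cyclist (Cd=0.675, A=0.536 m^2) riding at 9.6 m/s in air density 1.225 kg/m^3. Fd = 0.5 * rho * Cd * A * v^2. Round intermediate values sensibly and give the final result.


Fd = 0.5 * 1.225 * 0.675 * 0.536 * 9.6^2
= 0.5 * 1.225 * 0.675 * 0.536 * 92.16
= 20.423 N

20.423 N


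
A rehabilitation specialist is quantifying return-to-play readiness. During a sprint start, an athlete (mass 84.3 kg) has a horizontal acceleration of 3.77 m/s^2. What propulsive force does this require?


Propulsive force = mass * acceleration
= 84.3 kg * 3.77 m/s^2
= 317.81 N

317.81 N


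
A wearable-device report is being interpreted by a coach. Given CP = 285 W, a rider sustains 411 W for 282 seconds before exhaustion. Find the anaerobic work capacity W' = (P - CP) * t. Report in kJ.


Excess power = 411 - 285 = 126 W
Work above CP = 126 * 282 = 35532 J
W' = 35.532 kJ

35.532 kJ


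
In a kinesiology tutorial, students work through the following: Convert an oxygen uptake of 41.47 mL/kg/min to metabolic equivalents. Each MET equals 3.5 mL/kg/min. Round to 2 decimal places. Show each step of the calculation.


One MET = 3.5 mL/kg/min
Number of METs = 41.47 / 3.5
= 11.85 METs

11.85 METs


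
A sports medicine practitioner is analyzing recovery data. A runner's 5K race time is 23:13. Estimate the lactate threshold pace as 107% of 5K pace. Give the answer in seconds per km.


Total race time = 23*60 + 13 = 1393 seconds
5K pace = 1393 / 5 = 278.6 sec/km
LT pace = 278.6 * 1.07 = 298.1 sec/km

298.1 s/km


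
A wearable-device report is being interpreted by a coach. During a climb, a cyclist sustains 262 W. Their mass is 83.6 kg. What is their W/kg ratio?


Power-to-weight = 262 W / 83.6 kg
= 3.134 W/kg

3.134 W/kg


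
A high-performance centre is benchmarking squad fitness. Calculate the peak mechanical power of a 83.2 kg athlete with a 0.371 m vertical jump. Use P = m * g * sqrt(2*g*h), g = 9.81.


First, sqrt(2gh) = sqrt(2 * 9.81 * 0.371)
= sqrt(7.27902) = 2.697966 m/s
Power = 83.2 * 9.81 * 2.697966 = 2202.06 W

2202.06 W
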